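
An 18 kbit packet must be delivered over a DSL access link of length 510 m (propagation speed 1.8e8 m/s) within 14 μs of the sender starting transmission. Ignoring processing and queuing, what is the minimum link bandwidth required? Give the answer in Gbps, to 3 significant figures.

1.61 Gbps

Propagation delay = 510 / 180000000 = 2.83333 μs.
Transmission budget = 14 − 2.83333 = 11.1667 μs.
R ≥ L / t_tx = 18000 bits / 1.11667e-05 s = 1.61 Gbps.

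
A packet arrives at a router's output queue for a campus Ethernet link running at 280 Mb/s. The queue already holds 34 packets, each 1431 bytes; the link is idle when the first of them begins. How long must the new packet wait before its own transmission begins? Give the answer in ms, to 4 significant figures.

1.390 ms

Each queued packet: L/R = 11448/280000000 = 0.0408857 ms.
34 queued → 1.39011 ms.
Queuing delay = 1.390 ms.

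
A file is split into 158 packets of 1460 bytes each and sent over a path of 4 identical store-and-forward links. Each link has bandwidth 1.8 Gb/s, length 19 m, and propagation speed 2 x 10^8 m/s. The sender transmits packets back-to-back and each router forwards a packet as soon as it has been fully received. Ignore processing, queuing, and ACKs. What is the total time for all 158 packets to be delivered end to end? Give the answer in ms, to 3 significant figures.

1.05 ms

Per-hop transmission t_tx = L/R = 11680/1800000000 = 0.00648889 ms.
Per-hop propagation t_prop = 19/200000000 = 9.5e-05 ms.
Pipeline fill: first packet needs 4·t_tx to clear all hops; remaining 157 packets each add one t_tx.
Total = (4+158-1)·t_tx + 4·t_prop = 161·0.00648889 + 4·9.5e-05 = 1.05 ms.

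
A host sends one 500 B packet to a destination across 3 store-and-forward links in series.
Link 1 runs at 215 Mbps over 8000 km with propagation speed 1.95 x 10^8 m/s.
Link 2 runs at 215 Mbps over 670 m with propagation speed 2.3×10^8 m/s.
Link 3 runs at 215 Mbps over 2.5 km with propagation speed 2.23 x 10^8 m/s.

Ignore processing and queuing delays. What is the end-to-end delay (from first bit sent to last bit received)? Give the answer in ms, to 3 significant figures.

41.1 ms

L = 500 × 8 = 4000 bits.
Transmission delay per hop = L/R = 4000/215000000 = 0.0186047 ms; 3 hops → 0.055814 ms.
Propagation delays (d/s per hop): 41.0256, 0.00291304, 0.0112108 ms; sum = 41.0398 ms.
End-to-end = 41.1 ms.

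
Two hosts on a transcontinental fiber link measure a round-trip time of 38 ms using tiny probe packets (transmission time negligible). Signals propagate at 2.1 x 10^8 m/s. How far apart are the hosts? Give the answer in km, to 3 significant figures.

3990 km

One-way propagation = RTT/2 = 19 ms.
d = s × t = 210000000 × 0.019 = 3990 km.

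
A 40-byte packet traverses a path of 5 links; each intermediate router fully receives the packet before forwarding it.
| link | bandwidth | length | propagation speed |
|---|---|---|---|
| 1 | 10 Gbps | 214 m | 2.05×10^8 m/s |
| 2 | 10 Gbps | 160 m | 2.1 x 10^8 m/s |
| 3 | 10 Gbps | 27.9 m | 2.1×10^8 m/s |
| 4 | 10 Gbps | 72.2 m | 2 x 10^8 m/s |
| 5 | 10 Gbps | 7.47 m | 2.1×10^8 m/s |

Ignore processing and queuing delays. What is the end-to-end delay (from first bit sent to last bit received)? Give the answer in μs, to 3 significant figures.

2.50 μs

L = 40 × 8 = 320 bits.
Transmission delay per hop = L/R = 320/10000000000 = 0.032 μs; 5 hops → 0.16 μs.
Propagation delays (d/s per hop): 1.0439, 0.761905, 0.132857, 0.361, 0.0355714 μs; sum = 2.33524 μs.
End-to-end = 2.50 μs.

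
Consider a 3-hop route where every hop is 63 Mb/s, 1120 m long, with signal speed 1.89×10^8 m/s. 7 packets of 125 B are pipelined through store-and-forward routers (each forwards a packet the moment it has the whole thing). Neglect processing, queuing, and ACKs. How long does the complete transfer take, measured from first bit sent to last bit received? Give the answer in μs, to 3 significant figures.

Per-hop transmission t_tx = L/R = 1000/63000000 = 15.873 μs.
Per-hop propagation t_prop = 1120/189000000 = 5.92593 μs.
Pipeline fill: first packet needs 3·t_tx to clear all hops; remaining 6 packets each add one t_tx.
Total = (3+7-1)·t_tx + 3·t_prop = 9·15.873 + 3·5.92593 = 161 μs.

161 μs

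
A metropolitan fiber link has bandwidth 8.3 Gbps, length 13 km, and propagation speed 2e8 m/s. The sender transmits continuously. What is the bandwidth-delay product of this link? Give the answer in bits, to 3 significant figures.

540000 bits

Propagation delay = 13000 / 200000000 = 6.5e-05 s.
BDP = R × t_prop = 8.3e+09 × 6.5e-05 = 539500 bits.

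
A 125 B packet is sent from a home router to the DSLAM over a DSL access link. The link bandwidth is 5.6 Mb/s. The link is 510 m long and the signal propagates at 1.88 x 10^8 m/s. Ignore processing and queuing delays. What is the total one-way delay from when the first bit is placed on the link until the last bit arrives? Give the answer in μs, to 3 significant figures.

L = 125 × 8 = 1000 bits.
Transmission delay = L/R = 1000 / 5600000 = 178.571 μs.
Propagation delay = d/s = 510 m / 188000000 m/s = 2.71277 μs.
Total = 181 μs.

181 μs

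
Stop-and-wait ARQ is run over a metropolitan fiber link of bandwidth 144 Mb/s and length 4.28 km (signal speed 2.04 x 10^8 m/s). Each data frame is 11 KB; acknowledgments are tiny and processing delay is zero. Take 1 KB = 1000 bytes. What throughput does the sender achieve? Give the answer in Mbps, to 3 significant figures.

135 Mbps

t_tx = L/R = 88000/144000000 = 0.000611111 s.
t_prop = 4280/204000000 = 2.09804e-05 s; RTT = 4.19608e-05 s.
Cycle = t_tx + RTT = 0.000653072 s.
Throughput = L / cycle = 88000 / 0.000653072 = 135 Mbps.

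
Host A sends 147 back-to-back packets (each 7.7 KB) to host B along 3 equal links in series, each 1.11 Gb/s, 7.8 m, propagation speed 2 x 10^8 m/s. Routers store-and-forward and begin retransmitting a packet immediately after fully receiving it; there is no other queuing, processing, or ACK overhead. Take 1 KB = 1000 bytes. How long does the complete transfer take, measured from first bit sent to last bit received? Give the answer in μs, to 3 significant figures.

Per-hop transmission t_tx = L/R = 61600/1110000000 = 55.4955 μs.
Per-hop propagation t_prop = 7.8/200000000 = 0.039 μs.
Pipeline fill: first packet needs 3·t_tx to clear all hops; remaining 146 packets each add one t_tx.
Total = (3+147-1)·t_tx + 3·t_prop = 149·55.4955 + 3·0.039 = 8270 μs.

8270 μs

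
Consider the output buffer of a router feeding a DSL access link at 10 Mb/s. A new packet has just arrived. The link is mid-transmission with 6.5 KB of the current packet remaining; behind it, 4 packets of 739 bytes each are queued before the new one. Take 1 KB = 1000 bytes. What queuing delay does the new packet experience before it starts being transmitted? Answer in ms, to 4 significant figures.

7.565 ms

Each queued packet: L/R = 5912/10000000 = 0.5912 ms.
4 queued → 2.3648 ms.
Plus remaining 52000 bits of current packet: 5.2 ms.
Queuing delay = 7.565 ms.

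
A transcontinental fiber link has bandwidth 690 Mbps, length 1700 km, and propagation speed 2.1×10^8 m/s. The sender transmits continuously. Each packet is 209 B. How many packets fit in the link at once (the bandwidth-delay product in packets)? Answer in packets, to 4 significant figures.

Propagation delay = 1700000 / 210000000 = 0.00809524 s.
BDP = R × t_prop = 690000000 × 0.00809524 = 5585710 bits.
In packets of 1672 bits: 3341 packets.

3341 packets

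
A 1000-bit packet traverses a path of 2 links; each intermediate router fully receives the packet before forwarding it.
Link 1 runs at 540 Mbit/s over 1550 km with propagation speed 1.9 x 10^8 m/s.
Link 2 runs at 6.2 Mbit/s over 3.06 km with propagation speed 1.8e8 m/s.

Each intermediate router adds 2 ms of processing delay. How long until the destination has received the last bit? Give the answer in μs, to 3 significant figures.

10300 μs

Transmission delays (L/R per hop): 1.85185, 161.29 μs; sum = 163.142 μs.
Propagation delays (d/s per hop): 8157.89, 17 μs; sum = 8174.89 μs.
Processing at 1 router(s): 1 × 2 ms = 2000 μs.
End-to-end = 10300 μs.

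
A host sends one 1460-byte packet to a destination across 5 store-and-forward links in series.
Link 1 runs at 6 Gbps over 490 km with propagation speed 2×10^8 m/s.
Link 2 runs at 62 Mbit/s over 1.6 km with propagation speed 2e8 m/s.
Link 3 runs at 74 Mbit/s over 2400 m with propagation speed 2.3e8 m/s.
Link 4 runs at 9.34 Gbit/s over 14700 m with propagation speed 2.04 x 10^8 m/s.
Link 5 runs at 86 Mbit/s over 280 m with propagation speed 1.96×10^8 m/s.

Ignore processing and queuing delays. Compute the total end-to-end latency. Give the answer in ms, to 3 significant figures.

L = 1460 × 8 = 11680 bits.
Transmission delays (L/R per hop): 0.00194667, 0.188387, 0.157838, 0.00125054, 0.135814 ms; sum = 0.485236 ms.
Propagation delays (d/s per hop): 2.45, 0.008, 0.0104348, 0.0720588, 0.00142857 ms; sum = 2.54192 ms.
End-to-end = 3.03 ms.

3.03 ms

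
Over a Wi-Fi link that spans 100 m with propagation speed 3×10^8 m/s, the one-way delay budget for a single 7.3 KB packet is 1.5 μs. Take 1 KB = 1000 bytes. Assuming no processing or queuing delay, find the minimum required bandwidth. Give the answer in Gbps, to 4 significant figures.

L = 58400 bits.
Propagation delay = 100 / 300000000 = 0.333333 μs.
Transmission budget = 1.5 − 0.333333 = 1.16667 μs.
R ≥ L / t_tx = 58400 bits / 1.16667e-06 s = 50.06 Gbps.

50.06 Gbps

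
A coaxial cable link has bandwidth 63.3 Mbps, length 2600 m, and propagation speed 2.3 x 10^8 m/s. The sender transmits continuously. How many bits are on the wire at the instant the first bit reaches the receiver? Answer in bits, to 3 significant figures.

716 bits

Propagation delay = 2600 / 2.3e+08 = 1.13043e-05 s.
BDP = R × t_prop = 63300000 × 1.13043e-05 = 715.565 bits.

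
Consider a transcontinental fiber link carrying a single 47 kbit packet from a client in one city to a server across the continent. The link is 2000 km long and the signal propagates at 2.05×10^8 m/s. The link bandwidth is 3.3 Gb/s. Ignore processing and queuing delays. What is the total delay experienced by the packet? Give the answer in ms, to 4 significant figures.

L = 47000 bits.
Transmission delay = L/R = 47000 / 3300000000 = 0.0142424 ms.
Propagation delay = d/s = 2000000 m / 2.05e+08 m/s = 9.7561 ms.
Total = 9.770 ms.

9.770 ms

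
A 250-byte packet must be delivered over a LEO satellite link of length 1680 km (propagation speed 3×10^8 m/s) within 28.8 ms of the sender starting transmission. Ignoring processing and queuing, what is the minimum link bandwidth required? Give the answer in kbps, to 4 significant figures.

L = 2000 bits.
Propagation delay = 1680000 / 300000000 = 5.6 ms.
Transmission budget = 28.8 − 5.6 = 23.2 ms.
R ≥ L / t_tx = 2000 bits / 0.0232 s = 86.21 kbps.

86.21 kbps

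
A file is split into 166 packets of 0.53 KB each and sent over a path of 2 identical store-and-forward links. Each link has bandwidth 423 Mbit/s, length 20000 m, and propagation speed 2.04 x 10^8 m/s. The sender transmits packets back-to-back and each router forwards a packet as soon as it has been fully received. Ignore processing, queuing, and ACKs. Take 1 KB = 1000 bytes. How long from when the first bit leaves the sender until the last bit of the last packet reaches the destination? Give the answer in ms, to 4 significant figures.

Per-hop transmission t_tx = L/R = 4240/423000000 = 0.0100236 ms.
Per-hop propagation t_prop = 20000/204000000 = 0.0980392 ms.
Pipeline fill: first packet needs 2·t_tx to clear all hops; remaining 165 packets each add one t_tx.
Total = (2+166-1)·t_tx + 2·t_prop = 167·0.0100236 + 2·0.0980392 = 1.870 ms.

1.870 ms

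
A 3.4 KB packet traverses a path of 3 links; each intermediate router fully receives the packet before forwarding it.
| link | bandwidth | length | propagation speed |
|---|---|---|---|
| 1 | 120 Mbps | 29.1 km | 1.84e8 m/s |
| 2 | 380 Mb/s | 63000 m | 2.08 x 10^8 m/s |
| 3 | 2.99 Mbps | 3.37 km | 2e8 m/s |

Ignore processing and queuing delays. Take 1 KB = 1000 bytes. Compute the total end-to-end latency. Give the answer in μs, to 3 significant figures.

9870 μs

L = 27200 bits.
Transmission delays (L/R per hop): 226.667, 71.5789, 9096.99 μs; sum = 9395.24 μs.
Propagation delays (d/s per hop): 158.152, 302.885, 16.85 μs; sum = 477.887 μs.
End-to-end = 9870 μs.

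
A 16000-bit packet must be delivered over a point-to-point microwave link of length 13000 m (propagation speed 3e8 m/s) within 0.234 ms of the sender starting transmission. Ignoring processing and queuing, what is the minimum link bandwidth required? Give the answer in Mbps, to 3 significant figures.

Propagation delay = 13000 / 300000000 = 0.0433333 ms.
Transmission budget = 0.234 − 0.0433333 = 0.190667 ms.
R ≥ L / t_tx = 16000 bits / 0.000190667 s = 83.9 Mbps.

83.9 Mbps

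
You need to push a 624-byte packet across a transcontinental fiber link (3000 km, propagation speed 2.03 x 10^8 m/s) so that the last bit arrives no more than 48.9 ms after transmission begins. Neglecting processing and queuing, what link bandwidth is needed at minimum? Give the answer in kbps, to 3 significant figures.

L = 4992 bits.
Propagation delay = 3000000 / 2.03e+08 = 14.7783 ms.
Transmission budget = 48.9 − 14.7783 = 34.1217 ms.
R ≥ L / t_tx = 4992 bits / 0.0341217 s = 146 kbps.

146 kbps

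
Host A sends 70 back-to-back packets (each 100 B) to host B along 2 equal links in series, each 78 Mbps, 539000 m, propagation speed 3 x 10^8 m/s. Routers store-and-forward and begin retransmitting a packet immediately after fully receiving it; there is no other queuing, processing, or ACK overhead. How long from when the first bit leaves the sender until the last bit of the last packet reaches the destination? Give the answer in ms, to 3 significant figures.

4.32 ms

Per-hop transmission t_tx = L/R = 800/78000000 = 0.0102564 ms.
Per-hop propagation t_prop = 539000/300000000 = 1.79667 ms.
Pipeline fill: first packet needs 2·t_tx to clear all hops; remaining 69 packets each add one t_tx.
Total = (2+70-1)·t_tx + 2·t_prop = 71·0.0102564 + 2·1.79667 = 4.32 ms.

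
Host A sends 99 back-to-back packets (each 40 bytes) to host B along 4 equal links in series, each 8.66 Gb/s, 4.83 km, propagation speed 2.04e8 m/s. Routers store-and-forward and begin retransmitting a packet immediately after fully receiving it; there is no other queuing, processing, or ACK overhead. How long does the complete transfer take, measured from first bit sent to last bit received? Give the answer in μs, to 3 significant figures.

98.5 μs

Per-hop transmission t_tx = L/R = 320/8660000000 = 0.0369515 μs.
Per-hop propagation t_prop = 4830/204000000 = 23.6765 μs.
Pipeline fill: first packet needs 4·t_tx to clear all hops; remaining 98 packets each add one t_tx.
Total = (4+99-1)·t_tx + 4·t_prop = 102·0.0369515 + 4·23.6765 = 98.5 μs.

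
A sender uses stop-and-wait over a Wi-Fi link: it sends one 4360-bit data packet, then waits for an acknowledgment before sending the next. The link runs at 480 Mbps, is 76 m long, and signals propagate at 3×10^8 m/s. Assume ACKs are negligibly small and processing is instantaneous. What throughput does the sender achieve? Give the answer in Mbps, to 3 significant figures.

455 Mbps

t_tx = L/R = 4360/480000000 = 9.08333e-06 s.
t_prop = 76/300000000 = 2.53333e-07 s; RTT = 5.06667e-07 s.
Cycle = t_tx + RTT = 9.59e-06 s.
Throughput = L / cycle = 4360 / 9.59e-06 = 455 Mbps.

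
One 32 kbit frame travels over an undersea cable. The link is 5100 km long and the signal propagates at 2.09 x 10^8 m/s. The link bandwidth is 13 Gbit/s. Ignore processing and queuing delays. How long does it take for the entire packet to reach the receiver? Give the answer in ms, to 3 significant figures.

24.4 ms

L = 32000 bits.
Transmission delay = L/R = 32000 / 13000000000 = 0.00246154 ms.
Propagation delay = d/s = 5100000 m / 209000000 m/s = 24.4019 ms.
Total = 24.4 ms.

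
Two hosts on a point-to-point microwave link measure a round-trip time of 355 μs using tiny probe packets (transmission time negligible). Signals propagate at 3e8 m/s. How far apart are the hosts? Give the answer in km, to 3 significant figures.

53.3 km

One-way propagation = RTT/2 = 177.5 μs.
d = s × t = 300000000 × 0.0001775 = 53.3 km.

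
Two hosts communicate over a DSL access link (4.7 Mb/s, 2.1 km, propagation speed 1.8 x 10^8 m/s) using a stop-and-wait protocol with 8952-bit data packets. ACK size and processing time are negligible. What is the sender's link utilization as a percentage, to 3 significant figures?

98.8 %

t_tx = L/R = 8952/4700000 = 0.00190468 s.
t_prop = 2100/180000000 = 1.16667e-05 s; RTT = 2.33333e-05 s.
Cycle = t_tx + RTT = 0.00192801 s.
Utilization = t_tx / cycle = 0.00190468/0.00192801 = 98.8 %.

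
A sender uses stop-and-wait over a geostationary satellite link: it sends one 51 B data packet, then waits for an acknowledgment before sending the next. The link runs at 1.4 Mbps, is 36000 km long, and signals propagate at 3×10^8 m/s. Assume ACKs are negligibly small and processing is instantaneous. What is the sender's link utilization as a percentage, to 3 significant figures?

t_tx = L/R = 408/1400000 = 0.000291429 s.
t_prop = 36000000/300000000 = 0.12 s; RTT = 0.24 s.
Cycle = t_tx + RTT = 0.240291 s.
Utilization = t_tx / cycle = 0.000291429/0.240291 = 0.121 %.

0.121 %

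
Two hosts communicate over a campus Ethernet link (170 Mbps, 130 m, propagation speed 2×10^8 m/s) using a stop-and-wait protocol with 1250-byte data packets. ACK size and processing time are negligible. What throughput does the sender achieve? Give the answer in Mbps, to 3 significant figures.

166 Mbps

t_tx = L/R = 10000/170000000 = 5.88235e-05 s.
t_prop = 130/200000000 = 6.5e-07 s; RTT = 1.3e-06 s.
Cycle = t_tx + RTT = 6.01235e-05 s.
Throughput = L / cycle = 10000 / 6.01235e-05 = 166 Mbps.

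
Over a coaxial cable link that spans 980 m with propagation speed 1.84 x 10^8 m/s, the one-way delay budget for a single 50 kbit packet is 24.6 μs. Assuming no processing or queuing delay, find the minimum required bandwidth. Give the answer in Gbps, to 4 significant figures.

2.594 Gbps

Propagation delay = 980 / 184000000 = 5.32609 μs.
Transmission budget = 24.6 − 5.32609 = 19.2739 μs.
R ≥ L / t_tx = 50000 bits / 1.92739e-05 s = 2.594 Gbps.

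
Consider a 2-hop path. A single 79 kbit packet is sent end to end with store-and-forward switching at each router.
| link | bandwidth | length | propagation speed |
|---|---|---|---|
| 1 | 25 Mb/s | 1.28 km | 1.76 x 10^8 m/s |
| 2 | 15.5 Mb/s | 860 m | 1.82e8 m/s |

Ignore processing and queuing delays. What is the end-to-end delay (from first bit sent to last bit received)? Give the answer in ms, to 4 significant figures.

L = 79000 bits.
Transmission delays (L/R per hop): 3.16, 5.09677 ms; sum = 8.25677 ms.
Propagation delays (d/s per hop): 0.00727273, 0.00472527 ms; sum = 0.011998 ms.
End-to-end = 8.269 ms.

8.269 ms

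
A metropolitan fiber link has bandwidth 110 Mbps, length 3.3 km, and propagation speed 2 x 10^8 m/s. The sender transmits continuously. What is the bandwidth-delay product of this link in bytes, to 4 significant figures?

226.9 bytes

Propagation delay = 3300 / 200000000 = 1.65e-05 s.
BDP = R × t_prop = 110000000 × 1.65e-05 = 1815 bits.
In bytes: 1815/8 = 226.9 bytes.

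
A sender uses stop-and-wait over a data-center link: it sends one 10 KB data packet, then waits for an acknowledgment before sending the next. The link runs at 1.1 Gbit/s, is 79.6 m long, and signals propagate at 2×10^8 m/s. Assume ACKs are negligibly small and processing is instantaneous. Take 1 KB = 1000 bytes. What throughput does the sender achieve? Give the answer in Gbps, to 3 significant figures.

t_tx = L/R = 80000/1100000000 = 7.27273e-05 s.
t_prop = 79.6/200000000 = 3.98e-07 s; RTT = 7.96e-07 s.
Cycle = t_tx + RTT = 7.35233e-05 s.
Throughput = L / cycle = 80000 / 7.35233e-05 = 1.09 Gbps.

1.09 Gbps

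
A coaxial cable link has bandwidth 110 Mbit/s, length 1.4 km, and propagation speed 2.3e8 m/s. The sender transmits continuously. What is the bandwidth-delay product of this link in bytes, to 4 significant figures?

Propagation delay = 1400 / 2.3e+08 = 6.08696e-06 s.
BDP = R × t_prop = 110000000 × 6.08696e-06 = 669.565 bits.
In bytes: 669.565/8 = 83.70 bytes.

83.70 bytes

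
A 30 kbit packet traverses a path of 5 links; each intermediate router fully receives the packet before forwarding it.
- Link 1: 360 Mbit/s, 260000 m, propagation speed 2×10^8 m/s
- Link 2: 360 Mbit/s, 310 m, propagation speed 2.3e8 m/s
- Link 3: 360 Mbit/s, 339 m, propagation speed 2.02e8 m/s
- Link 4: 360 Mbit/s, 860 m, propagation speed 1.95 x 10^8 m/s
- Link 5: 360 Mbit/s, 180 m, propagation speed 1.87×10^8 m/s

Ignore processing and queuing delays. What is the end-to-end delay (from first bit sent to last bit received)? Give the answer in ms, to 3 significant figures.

L = 30000 bits.
Transmission delay per hop = L/R = 30000/360000000 = 0.0833333 ms; 5 hops → 0.416667 ms.
Propagation delays (d/s per hop): 1.3, 0.00134783, 0.00167822, 0.00441026, 0.000962567 ms; sum = 1.3084 ms.
End-to-end = 1.73 ms.

1.73 ms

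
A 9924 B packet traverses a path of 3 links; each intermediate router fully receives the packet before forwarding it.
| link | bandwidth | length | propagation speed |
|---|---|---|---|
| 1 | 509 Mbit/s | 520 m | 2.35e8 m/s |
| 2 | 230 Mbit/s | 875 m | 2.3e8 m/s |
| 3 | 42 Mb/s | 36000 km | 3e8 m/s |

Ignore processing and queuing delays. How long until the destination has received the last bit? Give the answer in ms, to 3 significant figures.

L = 9924 × 8 = 79392 bits.
Transmission delays (L/R per hop): 0.155976, 0.345183, 1.89029 ms; sum = 2.39144 ms.
Propagation delays (d/s per hop): 0.00221277, 0.00380435, 120 ms; sum = 120.006 ms.
End-to-end = 122 ms.

122 ms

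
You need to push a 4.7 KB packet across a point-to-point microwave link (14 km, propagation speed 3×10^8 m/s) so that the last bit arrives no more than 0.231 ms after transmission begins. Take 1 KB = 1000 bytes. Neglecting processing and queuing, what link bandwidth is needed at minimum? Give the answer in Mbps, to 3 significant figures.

L = 37600 bits.
Propagation delay = 14000 / 300000000 = 0.0466667 ms.
Transmission budget = 0.231 − 0.0466667 = 0.184333 ms.
R ≥ L / t_tx = 37600 bits / 0.000184333 s = 204 Mbps.

204 Mbps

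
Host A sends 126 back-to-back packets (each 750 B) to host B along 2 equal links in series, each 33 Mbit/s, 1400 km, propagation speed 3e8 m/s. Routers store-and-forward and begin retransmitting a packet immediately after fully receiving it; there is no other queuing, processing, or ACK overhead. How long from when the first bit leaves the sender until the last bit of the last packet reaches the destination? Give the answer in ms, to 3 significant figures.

Per-hop transmission t_tx = L/R = 6000/33000000 = 0.181818 ms.
Per-hop propagation t_prop = 1400000/300000000 = 4.66667 ms.
Pipeline fill: first packet needs 2·t_tx to clear all hops; remaining 125 packets each add one t_tx.
Total = (2+126-1)·t_tx + 2·t_prop = 127·0.181818 + 2·4.66667 = 32.4 ms.

32.4 ms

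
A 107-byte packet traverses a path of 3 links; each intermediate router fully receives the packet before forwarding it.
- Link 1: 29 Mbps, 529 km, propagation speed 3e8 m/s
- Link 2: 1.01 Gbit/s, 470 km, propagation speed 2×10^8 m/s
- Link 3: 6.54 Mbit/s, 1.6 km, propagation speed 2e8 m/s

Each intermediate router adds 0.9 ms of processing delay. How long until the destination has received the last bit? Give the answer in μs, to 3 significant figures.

6080 μs

L = 107 × 8 = 856 bits.
Transmission delays (L/R per hop): 29.5172, 0.847525, 130.887 μs; sum = 161.252 μs.
Propagation delays (d/s per hop): 1763.33, 2350, 8 μs; sum = 4121.33 μs.
Processing at 2 router(s): 2 × 0.9 ms = 1800 μs.
End-to-end = 6080 μs.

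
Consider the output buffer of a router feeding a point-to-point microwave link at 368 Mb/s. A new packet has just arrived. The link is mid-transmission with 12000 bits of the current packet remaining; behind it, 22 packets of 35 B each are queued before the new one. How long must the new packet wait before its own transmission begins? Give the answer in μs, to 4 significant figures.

49.35 μs

Each queued packet: L/R = 280/368000000 = 0.76087 μs.
22 queued → 16.7391 μs.
Plus remaining 12000 bits of current packet: 32.6087 μs.
Queuing delay = 49.35 μs.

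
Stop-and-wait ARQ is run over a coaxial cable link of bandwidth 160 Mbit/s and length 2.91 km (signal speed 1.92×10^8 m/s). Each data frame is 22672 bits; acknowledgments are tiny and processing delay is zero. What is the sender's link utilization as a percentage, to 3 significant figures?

t_tx = L/R = 22672/160000000 = 0.0001417 s.
t_prop = 2910/192000000 = 1.51563e-05 s; RTT = 3.03125e-05 s.
Cycle = t_tx + RTT = 0.000172013 s.
Utilization = t_tx / cycle = 0.0001417/0.000172013 = 82.4 %.

82.4 %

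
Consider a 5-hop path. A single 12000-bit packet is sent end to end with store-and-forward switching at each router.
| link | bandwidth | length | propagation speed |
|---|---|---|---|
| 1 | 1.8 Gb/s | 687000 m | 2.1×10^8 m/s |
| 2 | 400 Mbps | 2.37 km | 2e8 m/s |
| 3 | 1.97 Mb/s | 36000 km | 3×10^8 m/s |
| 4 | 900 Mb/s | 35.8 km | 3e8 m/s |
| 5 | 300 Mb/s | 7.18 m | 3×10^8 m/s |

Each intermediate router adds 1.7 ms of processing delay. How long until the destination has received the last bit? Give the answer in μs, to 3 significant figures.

136000 μs

Transmission delays (L/R per hop): 6.66667, 30, 6091.37, 13.3333, 40 μs; sum = 6181.37 μs.
Propagation delays (d/s per hop): 3271.43, 11.85, 120000, 119.333, 0.0239333 μs; sum = 123403 μs.
Processing at 4 router(s): 4 × 1.7 ms = 6800 μs.
End-to-end = 136000 μs.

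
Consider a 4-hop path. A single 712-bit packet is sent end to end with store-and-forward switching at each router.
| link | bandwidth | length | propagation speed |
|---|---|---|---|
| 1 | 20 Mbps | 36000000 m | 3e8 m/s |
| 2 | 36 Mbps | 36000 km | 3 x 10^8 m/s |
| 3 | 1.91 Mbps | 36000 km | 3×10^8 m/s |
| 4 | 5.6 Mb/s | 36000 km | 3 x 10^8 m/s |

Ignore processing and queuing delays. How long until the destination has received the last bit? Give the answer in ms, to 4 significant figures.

480.6 ms

Transmission delays (L/R per hop): 0.0356, 0.0197778, 0.372775, 0.127143 ms; sum = 0.555296 ms.
Propagation delays (d/s per hop): 120, 120, 120, 120 ms; sum = 480 ms.
End-to-end = 480.6 ms.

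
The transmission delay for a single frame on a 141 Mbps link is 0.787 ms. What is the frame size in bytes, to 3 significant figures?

L = R × t_tx = 141000000 b/s × 0.000787 s = 110967 bits.
In bytes: 110967 / 8 = 13900 bytes.

13900 bytes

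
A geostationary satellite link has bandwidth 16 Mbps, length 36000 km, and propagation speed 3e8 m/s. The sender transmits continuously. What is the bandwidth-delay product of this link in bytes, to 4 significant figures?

240000 bytes

Propagation delay = 36000000 / 300000000 = 0.12 s.
BDP = R × t_prop = 16000000 × 0.12 = 1920000 bits.
In bytes: 1920000/8 = 240000 bytes.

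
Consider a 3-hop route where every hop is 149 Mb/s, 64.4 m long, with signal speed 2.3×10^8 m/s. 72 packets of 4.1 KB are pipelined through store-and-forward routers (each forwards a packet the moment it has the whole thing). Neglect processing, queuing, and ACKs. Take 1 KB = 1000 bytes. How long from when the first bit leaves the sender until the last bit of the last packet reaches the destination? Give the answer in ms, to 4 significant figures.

16.29 ms

Per-hop transmission t_tx = L/R = 32800/149000000 = 0.220134 ms.
Per-hop propagation t_prop = 64.4/2.3e+08 = 0.00028 ms.
Pipeline fill: first packet needs 3·t_tx to clear all hops; remaining 71 packets each add one t_tx.
Total = (3+72-1)·t_tx + 3·t_prop = 74·0.220134 + 3·0.00028 = 16.29 ms.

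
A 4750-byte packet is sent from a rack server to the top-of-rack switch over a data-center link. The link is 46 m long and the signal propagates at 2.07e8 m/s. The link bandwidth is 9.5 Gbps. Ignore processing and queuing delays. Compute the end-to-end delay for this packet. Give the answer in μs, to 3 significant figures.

4.22 μs

L = 4750 × 8 = 38000 bits.
Transmission delay = L/R = 38000 / 9500000000 = 4 μs.
Propagation delay = d/s = 46 m / 2.07e+08 m/s = 0.222222 μs.
Total = 4.22 μs.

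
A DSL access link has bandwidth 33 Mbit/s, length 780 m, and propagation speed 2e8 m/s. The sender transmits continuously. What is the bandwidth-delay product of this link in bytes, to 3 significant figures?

16.1 bytes

Propagation delay = 780 / 200000000 = 3.9e-06 s.
BDP = R × t_prop = 33000000 × 3.9e-06 = 128.7 bits.
In bytes: 128.7/8 = 16.1 bytes.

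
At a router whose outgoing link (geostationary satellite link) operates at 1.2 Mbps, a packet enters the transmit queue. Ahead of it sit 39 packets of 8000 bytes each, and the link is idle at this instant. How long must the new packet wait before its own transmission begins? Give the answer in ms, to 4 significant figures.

2080 ms

Each queued packet: L/R = 64000/1200000 = 53.3333 ms.
39 queued → 2080 ms.
Queuing delay = 2080 ms.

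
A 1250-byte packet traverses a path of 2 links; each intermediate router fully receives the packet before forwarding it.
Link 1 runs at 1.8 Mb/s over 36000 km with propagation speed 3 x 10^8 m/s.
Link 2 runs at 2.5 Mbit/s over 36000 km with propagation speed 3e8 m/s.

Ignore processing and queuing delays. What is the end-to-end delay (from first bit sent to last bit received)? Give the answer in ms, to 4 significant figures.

249.6 ms

L = 1250 × 8 = 10000 bits.
Transmission delays (L/R per hop): 5.55556, 4 ms; sum = 9.55556 ms.
Propagation delays (d/s per hop): 120, 120 ms; sum = 240 ms.
End-to-end = 249.6 ms.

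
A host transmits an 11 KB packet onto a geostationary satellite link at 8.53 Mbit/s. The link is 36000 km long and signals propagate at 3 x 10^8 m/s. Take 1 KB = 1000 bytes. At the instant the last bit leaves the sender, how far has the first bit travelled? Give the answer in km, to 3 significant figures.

3090 km

t_tx = L/R = 88000/8530000 = 0.0103165 s.
Distance = s × t_tx = 300000000 × 0.0103165 = 3090 km.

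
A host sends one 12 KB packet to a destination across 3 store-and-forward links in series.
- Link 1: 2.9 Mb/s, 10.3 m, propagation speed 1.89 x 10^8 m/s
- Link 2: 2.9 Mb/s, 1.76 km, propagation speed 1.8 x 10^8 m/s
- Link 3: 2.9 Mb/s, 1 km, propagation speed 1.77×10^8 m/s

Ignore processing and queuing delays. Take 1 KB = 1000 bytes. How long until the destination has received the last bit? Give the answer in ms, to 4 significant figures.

L = 96000 bits.
Transmission delay per hop = L/R = 96000/2900000 = 33.1034 ms; 3 hops → 99.3103 ms.
Propagation delays (d/s per hop): 5.44974e-05, 0.00977778, 0.00564972 ms; sum = 0.015482 ms.
End-to-end = 99.33 ms.

99.33 ms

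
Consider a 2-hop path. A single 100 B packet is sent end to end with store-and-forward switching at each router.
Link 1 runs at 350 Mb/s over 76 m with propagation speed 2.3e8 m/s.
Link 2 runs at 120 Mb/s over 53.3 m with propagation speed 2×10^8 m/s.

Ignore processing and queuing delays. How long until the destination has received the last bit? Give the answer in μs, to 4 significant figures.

9.549 μs

L = 100 × 8 = 800 bits.
Transmission delays (L/R per hop): 2.28571, 6.66667 μs; sum = 8.95238 μs.
Propagation delays (d/s per hop): 0.330435, 0.2665 μs; sum = 0.596935 μs.
End-to-end = 9.549 μs.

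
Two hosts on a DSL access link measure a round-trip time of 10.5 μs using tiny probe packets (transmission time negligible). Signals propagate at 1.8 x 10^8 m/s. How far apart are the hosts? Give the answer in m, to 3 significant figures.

One-way propagation = RTT/2 = 5.25 μs.
d = s × t = 180000000 × 5.25e-06 = 945 m.

945 m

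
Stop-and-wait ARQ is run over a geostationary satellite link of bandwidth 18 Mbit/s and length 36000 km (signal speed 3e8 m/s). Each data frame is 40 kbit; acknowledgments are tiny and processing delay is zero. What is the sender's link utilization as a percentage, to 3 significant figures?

t_tx = L/R = 40000/18000000 = 0.00222222 s.
t_prop = 36000000/300000000 = 0.12 s; RTT = 0.24 s.
Cycle = t_tx + RTT = 0.242222 s.
Utilization = t_tx / cycle = 0.00222222/0.242222 = 0.917 %.

0.917 %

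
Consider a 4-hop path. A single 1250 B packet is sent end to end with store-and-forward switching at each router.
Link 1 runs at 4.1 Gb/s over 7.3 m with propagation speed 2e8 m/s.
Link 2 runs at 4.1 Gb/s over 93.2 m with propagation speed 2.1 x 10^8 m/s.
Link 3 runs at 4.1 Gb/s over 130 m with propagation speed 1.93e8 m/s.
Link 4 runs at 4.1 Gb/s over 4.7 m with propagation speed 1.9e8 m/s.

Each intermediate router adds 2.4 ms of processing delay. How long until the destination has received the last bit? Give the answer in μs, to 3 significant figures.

L = 1250 × 8 = 10000 bits.
Transmission delay per hop = L/R = 10000/4.1e+09 = 2.43902 μs; 4 hops → 9.7561 μs.
Propagation delays (d/s per hop): 0.0365, 0.44381, 0.673575, 0.0247368 μs; sum = 1.17862 μs.
Processing at 3 router(s): 3 × 2.4 ms = 7200 μs.
End-to-end = 7210 μs.

7210 μs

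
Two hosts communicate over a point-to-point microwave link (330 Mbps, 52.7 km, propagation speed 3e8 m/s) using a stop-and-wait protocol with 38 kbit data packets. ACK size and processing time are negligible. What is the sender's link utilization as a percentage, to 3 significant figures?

24.7 %

t_tx = L/R = 38000/330000000 = 0.000115152 s.
t_prop = 52700/300000000 = 0.000175667 s; RTT = 0.000351333 s.
Cycle = t_tx + RTT = 0.000466485 s.
Utilization = t_tx / cycle = 0.000115152/0.000466485 = 24.7 %.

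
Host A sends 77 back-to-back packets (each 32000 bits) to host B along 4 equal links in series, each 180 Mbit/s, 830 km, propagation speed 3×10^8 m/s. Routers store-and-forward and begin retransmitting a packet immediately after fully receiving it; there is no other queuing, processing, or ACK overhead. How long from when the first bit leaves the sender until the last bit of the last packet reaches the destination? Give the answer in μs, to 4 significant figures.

Per-hop transmission t_tx = L/R = 32000/180000000 = 177.778 μs.
Per-hop propagation t_prop = 830000/300000000 = 2766.67 μs.
Pipeline fill: first packet needs 4·t_tx to clear all hops; remaining 76 packets each add one t_tx.
Total = (4+77-1)·t_tx + 4·t_prop = 80·177.778 + 4·2766.67 = 25290 μs.

25290 μs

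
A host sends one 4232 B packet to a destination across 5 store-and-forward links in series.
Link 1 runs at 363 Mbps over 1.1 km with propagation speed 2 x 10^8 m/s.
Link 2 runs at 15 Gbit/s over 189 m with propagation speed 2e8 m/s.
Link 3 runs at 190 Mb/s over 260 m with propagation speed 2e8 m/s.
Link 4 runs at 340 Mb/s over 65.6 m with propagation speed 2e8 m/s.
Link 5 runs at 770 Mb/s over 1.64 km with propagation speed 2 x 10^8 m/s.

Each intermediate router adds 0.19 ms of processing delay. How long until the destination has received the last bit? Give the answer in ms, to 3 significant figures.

1.19 ms

L = 4232 × 8 = 33856 bits.
Transmission delays (L/R per hop): 0.0932672, 0.00225707, 0.178189, 0.0995765, 0.0439688 ms; sum = 0.417259 ms.
Propagation delays (d/s per hop): 0.0055, 0.000945, 0.0013, 0.000328, 0.0082 ms; sum = 0.016273 ms.
Processing at 4 router(s): 4 × 0.19 ms = 0.76 ms.
End-to-end = 1.19 ms.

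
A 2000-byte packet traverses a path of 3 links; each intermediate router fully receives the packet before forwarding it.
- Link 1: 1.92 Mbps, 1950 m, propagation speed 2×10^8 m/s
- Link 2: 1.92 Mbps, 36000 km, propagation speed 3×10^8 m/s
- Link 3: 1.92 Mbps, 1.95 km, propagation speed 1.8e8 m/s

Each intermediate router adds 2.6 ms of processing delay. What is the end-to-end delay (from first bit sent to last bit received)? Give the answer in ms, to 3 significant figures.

L = 2000 × 8 = 16000 bits.
Transmission delay per hop = L/R = 16000/1920000 = 8.33333 ms; 3 hops → 25 ms.
Propagation delays (d/s per hop): 0.00975, 120, 0.0108333 ms; sum = 120.021 ms.
Processing at 2 router(s): 2 × 2.6 ms = 5.2 ms.
End-to-end = 150 ms.

150 ms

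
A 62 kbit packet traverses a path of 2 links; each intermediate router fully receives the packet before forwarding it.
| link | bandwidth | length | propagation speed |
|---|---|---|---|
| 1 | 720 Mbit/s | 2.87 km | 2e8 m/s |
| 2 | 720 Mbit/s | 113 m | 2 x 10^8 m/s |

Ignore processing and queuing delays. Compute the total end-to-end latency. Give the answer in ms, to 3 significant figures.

L = 62000 bits.
Transmission delay per hop = L/R = 62000/720000000 = 0.0861111 ms; 2 hops → 0.172222 ms.
Propagation delays (d/s per hop): 0.01435, 0.000565 ms; sum = 0.014915 ms.
End-to-end = 0.187 ms.

0.187 ms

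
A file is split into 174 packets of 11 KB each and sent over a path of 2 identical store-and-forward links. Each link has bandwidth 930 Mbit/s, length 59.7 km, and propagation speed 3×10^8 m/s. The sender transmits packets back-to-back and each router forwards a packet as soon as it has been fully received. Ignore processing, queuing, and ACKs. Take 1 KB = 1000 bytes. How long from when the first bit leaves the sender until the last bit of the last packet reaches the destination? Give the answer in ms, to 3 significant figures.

17.0 ms

Per-hop transmission t_tx = L/R = 88000/930000000 = 0.0946237 ms.
Per-hop propagation t_prop = 59700/300000000 = 0.199 ms.
Pipeline fill: first packet needs 2·t_tx to clear all hops; remaining 173 packets each add one t_tx.
Total = (2+174-1)·t_tx + 2·t_prop = 175·0.0946237 + 2·0.199 = 17.0 ms.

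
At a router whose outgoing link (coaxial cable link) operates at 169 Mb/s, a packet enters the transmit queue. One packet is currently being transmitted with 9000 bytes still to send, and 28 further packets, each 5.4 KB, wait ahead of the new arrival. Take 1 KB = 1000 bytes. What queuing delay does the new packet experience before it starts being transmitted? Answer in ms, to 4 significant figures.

Each queued packet: L/R = 43200/169000000 = 0.255621 ms.
28 queued → 7.1574 ms.
Plus remaining 72000 bits of current packet: 0.426036 ms.
Queuing delay = 7.583 ms.

7.583 ms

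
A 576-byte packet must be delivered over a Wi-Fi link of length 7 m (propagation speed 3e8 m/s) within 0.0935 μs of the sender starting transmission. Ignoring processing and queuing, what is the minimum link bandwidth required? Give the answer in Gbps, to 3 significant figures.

65.7 Gbps

L = 4608 bits.
Propagation delay = 7 / 300000000 = 0.0233333 μs.
Transmission budget = 0.0935 − 0.0233333 = 0.0701667 μs.
R ≥ L / t_tx = 4608 bits / 7.01667e-08 s = 65.7 Gbps.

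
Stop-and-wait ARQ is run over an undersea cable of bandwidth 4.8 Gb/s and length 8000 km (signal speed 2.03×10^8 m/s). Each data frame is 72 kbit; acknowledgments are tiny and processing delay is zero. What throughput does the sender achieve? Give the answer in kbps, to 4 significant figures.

t_tx = L/R = 72000/4800000000 = 1.5e-05 s.
t_prop = 8000000/2.03e+08 = 0.0394089 s; RTT = 0.0788177 s.
Cycle = t_tx + RTT = 0.0788327 s.
Throughput = L / cycle = 72000 / 0.0788327 = 913.3 kbps.

913.3 kbps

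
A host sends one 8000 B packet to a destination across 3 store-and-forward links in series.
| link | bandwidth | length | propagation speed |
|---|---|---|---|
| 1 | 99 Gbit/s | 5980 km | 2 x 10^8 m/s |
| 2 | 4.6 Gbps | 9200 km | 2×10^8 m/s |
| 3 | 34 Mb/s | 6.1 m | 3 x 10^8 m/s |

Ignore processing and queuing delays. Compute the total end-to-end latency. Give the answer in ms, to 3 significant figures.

L = 8000 × 8 = 64000 bits.
Transmission delays (L/R per hop): 0.000646465, 0.013913, 1.88235 ms; sum = 1.89691 ms.
Propagation delays (d/s per hop): 29.9, 46, 2.03333e-05 ms; sum = 75.9 ms.
End-to-end = 77.8 ms.

77.8 ms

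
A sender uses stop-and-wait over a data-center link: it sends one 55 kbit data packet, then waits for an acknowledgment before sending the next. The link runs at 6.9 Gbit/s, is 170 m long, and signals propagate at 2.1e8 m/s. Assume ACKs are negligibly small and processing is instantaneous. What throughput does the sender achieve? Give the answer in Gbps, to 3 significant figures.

5.74 Gbps

t_tx = L/R = 55000/6900000000 = 7.97101e-06 s.
t_prop = 170/210000000 = 8.09524e-07 s; RTT = 1.61905e-06 s.
Cycle = t_tx + RTT = 9.59006e-06 s.
Throughput = L / cycle = 55000 / 9.59006e-06 = 5.74 Gbps.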